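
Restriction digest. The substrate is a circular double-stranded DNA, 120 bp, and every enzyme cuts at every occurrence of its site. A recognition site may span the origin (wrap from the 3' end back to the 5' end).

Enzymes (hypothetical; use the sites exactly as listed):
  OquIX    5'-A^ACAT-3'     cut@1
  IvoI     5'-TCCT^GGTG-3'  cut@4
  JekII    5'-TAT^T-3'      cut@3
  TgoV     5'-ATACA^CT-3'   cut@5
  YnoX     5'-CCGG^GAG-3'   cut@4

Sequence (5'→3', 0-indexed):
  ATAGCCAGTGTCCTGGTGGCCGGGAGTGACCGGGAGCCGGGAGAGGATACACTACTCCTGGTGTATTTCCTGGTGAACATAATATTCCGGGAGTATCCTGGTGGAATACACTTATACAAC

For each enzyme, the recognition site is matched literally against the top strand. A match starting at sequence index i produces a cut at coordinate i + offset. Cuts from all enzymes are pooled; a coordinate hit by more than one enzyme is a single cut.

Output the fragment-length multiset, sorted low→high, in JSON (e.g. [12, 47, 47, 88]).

Per-enzyme occurrences:
  OquIX AACAT/1: at [75, 117] ⇒ [76, 118]
  IvoI TCCTGGTG/4: at [10, 55, 67, 95] ⇒ [14, 59, 71, 99]
  JekII TATT/3: at [63, 82] ⇒ [66, 85]
  TgoV ATACACT/5: at [46, 105] ⇒ [51, 110]
  YnoX CCGGGAG/4: at [19, 29, 36, 86] ⇒ [23, 33, 40, 90]

Pooled cuts: [14, 23, 33, 40, 51, 59, 66, 71, 76, 85, 90, 99, 110, 118]

Fragments:
  14→23: 9 bp
  23→33: 10 bp
  33→40: 7 bp
  40→51: 11 bp
  51→59: 8 bp
  59→66: 7 bp
  66→71: 5 bp
  71→76: 5 bp
  76→85: 9 bp
  85→90: 5 bp
  90→99: 9 bp
  99→110: 11 bp
  110→118: 8 bp
  118→14 (wrap): 120-118+14 = 16 bp

[5,5,5,7,7,8,8,9,9,9,10,11,11,16]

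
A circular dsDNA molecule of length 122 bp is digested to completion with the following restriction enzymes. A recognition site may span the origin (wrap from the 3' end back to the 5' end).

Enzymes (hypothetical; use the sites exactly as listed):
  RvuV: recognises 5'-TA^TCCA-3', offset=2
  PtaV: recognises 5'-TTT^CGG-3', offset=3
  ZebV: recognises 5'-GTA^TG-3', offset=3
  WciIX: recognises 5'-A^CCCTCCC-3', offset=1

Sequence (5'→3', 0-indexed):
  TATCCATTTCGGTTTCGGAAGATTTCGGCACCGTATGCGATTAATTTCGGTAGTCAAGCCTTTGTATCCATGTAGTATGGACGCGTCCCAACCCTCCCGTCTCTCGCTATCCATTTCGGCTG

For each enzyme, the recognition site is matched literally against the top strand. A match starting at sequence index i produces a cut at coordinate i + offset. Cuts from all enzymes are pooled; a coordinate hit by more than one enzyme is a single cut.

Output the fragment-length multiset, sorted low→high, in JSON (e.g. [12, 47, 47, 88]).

[6,7,7,8,10,10,11,12,14,18,19]

Per-enzyme occurrences:
  RvuV TATCCA/2: at [0, 64, 107] ⇒ [2, 66, 109]
  PtaV TTTCGG/3: at [6, 12, 22, 44, 113] ⇒ [9, 15, 25, 47, 116]
  ZebV GTATG/3: at [32, 74] ⇒ [35, 77]
  WciIX ACCCTCCC/1: at [90] ⇒ [91]

Pooled cuts: [2, 9, 15, 25, 35, 47, 66, 77, 91, 109, 116]

Fragment lengths:
  2→9: 7 bp
  9→15: 6 bp
  15→25: 10 bp
  25→35: 10 bp
  35→47: 12 bp
  47→66: 19 bp
  66→77: 11 bp
  77→91: 14 bp
  91→109: 18 bp
  109→116: 7 bp
  116→2 (wrap): 122-116+2 = 8 bp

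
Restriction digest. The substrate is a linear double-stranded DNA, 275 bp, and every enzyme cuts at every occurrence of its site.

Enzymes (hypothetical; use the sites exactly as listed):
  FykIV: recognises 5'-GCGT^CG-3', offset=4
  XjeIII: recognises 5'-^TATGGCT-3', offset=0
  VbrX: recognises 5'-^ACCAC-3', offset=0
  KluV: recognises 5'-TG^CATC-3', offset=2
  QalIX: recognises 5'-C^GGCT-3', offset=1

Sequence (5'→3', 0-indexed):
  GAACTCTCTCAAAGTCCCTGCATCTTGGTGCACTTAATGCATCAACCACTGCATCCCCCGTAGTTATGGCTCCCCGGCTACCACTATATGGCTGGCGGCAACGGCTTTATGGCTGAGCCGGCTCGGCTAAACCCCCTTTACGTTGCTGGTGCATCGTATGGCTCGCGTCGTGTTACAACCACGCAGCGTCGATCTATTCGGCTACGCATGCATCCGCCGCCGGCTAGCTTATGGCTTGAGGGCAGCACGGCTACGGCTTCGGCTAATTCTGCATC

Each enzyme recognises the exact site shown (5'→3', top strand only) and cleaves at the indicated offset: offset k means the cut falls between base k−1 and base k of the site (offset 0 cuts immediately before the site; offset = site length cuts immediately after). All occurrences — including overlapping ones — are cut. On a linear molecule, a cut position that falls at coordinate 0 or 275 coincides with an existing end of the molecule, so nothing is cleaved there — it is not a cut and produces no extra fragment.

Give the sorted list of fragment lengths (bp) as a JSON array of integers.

[4,4,5,5,5,5,6,6,7,7,8,9,10,11,11,11,11,12,12,12,13,16,19,19,20,27]

Scan for sites:
  FykIV GCGTCG/4: at [164, 185] ⇒ [168, 189]
  XjeIII TATGGCT/0: at [64, 86, 107, 156, 229] ⇒ [64, 86, 107, 156, 229]
  VbrX ACCAC/0: at [44, 79, 177] ⇒ [44, 79, 177]
  KluV TGCATC/2: at [18, 37, 49, 149, 208, 269] ⇒ [20, 39, 51, 151, 210, 271]
  QalIX CGGCT/1: at [74, 101, 118, 123, 198, 220, 247, 253, 259] ⇒ [75, 102, 119, 124, 199, 221, 248, 254, 260]

Pooled cuts: [20, 39, 44, 51, 64, 75, 79, 86, 102, 107, 119, 124, 151, 156, 168, 177, 189, 199, 210, 221, 229, 248, 254, 260, 271]

Fragment lengths:
  [0,20): 20 bp
  [20,39): 19 bp
  [39,44): 5 bp
  [44,51): 7 bp
  [51,64): 13 bp
  [64,75): 11 bp
  [75,79): 4 bp
  [79,86): 7 bp
  [86,102): 16 bp
  [102,107): 5 bp
  [107,119): 12 bp
  [119,124): 5 bp
  [124,151): 27 bp
  [151,156): 5 bp
  [156,168): 12 bp
  [168,177): 9 bp
  [177,189): 12 bp
  [189,199): 10 bp
  [199,210): 11 bp
  [210,221): 11 bp
  [221,229): 8 bp
  [229,248): 19 bp
  [248,254): 6 bp
  [254,260): 6 bp
  [260,271): 11 bp
  [271,275): 4 bp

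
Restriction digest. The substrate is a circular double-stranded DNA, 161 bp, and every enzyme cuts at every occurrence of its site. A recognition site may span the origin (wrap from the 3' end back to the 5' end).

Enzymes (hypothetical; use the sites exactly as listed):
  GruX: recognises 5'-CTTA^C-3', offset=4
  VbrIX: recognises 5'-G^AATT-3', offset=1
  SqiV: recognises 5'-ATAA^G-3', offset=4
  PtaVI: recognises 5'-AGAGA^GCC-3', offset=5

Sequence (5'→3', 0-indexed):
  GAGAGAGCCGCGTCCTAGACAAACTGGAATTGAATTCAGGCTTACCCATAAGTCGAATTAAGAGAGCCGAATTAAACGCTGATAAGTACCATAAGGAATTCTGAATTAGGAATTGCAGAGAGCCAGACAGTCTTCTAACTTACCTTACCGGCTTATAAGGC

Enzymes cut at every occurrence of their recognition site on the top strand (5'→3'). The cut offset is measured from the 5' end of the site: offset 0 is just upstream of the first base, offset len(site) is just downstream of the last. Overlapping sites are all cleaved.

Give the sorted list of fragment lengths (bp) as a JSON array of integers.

Site scan:
  GruX CTTAC/4: at [40, 138, 143] ⇒ [44, 142, 147]
  VbrIX GAATT/1: at [26, 31, 54, 68, 95, 102, 109] ⇒ [27, 32, 55, 69, 96, 103, 110]
  SqiV ATAAG/4: at [47, 81, 90, 154] ⇒ [51, 85, 94, 158]
  PtaVI AGAGAGCC/5: at [1, 60, 116] ⇒ [6, 65, 121]

All cut coordinates (distinct, sorted): [6, 27, 32, 44, 51, 55, 65, 69, 85, 94, 96, 103, 110, 121, 142, 147, 158]

Fragments:
  6→27: 21 bp
  27→32: 5 bp
  32→44: 12 bp
  44→51: 7 bp
  51→55: 4 bp
  55→65: 10 bp
  65→69: 4 bp
  69→85: 16 bp
  85→94: 9 bp
  94→96: 2 bp
  96→103: 7 bp
  103→110: 7 bp
  110→121: 11 bp
  121→142: 21 bp
  142→147: 5 bp
  147→158: 11 bp
  158→6 (wrap): 161-158+6 = 9 bp

[2,4,4,5,5,7,7,7,9,9,10,11,11,12,16,21,21]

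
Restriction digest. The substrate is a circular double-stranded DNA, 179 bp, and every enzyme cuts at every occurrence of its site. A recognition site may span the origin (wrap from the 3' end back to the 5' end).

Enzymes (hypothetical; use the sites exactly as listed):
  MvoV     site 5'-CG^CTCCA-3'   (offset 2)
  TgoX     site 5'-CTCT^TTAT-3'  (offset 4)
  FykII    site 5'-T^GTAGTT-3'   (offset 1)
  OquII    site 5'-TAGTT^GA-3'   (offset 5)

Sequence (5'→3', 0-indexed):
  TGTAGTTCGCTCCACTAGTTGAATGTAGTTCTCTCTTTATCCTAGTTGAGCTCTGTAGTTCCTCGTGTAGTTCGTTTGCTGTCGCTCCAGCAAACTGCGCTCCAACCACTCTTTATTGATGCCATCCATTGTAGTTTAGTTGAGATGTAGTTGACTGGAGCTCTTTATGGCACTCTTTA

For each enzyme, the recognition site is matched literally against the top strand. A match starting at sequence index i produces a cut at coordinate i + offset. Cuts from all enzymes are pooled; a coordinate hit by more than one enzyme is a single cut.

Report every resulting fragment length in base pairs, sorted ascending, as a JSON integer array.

Site scan:
  MvoV CGCTCCA/2: at [7, 82, 97] ⇒ [9, 84, 99]
  TgoX CTCTTTAT/4: at [32, 108, 160, 172] ⇒ [36, 112, 164, 176]
  FykII TGTAGTT/1: at [0, 23, 53, 65, 129, 145] ⇒ [1, 24, 54, 66, 130, 146]
  OquII TAGTTGA/5: at [15, 42, 136, 147] ⇒ [20, 47, 141, 152]

Pooled cuts: [1, 9, 20, 24, 36, 47, 54, 66, 84, 99, 112, 130, 141, 146, 152, 164, 176]

Fragment lengths:
  1→9: 8 bp
  9→20: 11 bp
  20→24: 4 bp
  24→36: 12 bp
  36→47: 11 bp
  47→54: 7 bp
  54→66: 12 bp
  66→84: 18 bp
  84→99: 15 bp
  99→112: 13 bp
  112→130: 18 bp
  130→141: 11 bp
  141→146: 5 bp
  146→152: 6 bp
  152→164: 12 bp
  164→176: 12 bp
  176→1 (wrap): 179-176+1 = 4 bp

[4,4,5,6,7,8,11,11,11,12,12,12,12,13,15,18,18]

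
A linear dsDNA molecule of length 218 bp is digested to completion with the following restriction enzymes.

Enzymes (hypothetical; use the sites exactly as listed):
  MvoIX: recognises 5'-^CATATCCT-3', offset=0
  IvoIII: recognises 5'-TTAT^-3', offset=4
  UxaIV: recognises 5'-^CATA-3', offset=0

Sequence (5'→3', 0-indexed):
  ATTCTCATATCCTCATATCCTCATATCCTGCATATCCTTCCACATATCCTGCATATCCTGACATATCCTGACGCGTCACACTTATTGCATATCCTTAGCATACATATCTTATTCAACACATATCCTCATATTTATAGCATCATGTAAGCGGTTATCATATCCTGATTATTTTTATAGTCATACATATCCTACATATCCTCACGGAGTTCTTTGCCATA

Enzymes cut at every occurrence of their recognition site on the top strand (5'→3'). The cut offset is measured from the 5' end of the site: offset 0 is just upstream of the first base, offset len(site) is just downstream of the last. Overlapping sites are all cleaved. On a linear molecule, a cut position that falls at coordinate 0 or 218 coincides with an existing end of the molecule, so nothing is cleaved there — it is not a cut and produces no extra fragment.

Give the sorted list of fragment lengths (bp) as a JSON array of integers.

[2,3,4,4,4,5,6,6,8,8,8,9,9,9,9,10,10,11,12,14,20,23,24]

Site scan:
  MvoIX (CATATCCT, off=0): starts [5, 13, 21, 30, 42, 51, 61, 87, 118, 155, 182, 191] → cuts [5, 13, 21, 30, 42, 51, 61, 87, 118, 155, 182, 191]
  IvoIII (TTAT, off=4): starts [81, 108, 131, 151, 165, 171] → cuts [85, 112, 135, 155, 169, 175]
  UxaIV (CATA, off=0): starts [5, 13, 21, 30, 42, 51, 61, 87, 98, 102, 118, 126, 155, 178, 182, 191, 214] → cuts [5, 13, 21, 30, 42, 51, 61, 87, 98, 102, 118, 126, 155, 178, 182, 191, 214]

Pooled cuts: [5, 13, 21, 30, 42, 51, 61, 85, 87, 98, 102, 112, 118, 126, 135, 155, 169, 175, 178, 182, 191, 214]

Fragment lengths:
  [0,5): 5 bp
  [5,13): 8 bp
  [13,21): 8 bp
  [21,30): 9 bp
  [30,42): 12 bp
  [42,51): 9 bp
  [51,61): 10 bp
  [61,85): 24 bp
  [85,87): 2 bp
  [87,98): 11 bp
  [98,102): 4 bp
  [102,112): 10 bp
  [112,118): 6 bp
  [118,126): 8 bp
  [126,135): 9 bp
  [135,155): 20 bp
  [155,169): 14 bp
  [169,175): 6 bp
  [175,178): 3 bp
  [178,182): 4 bp
  [182,191): 9 bp
  [191,214): 23 bp
  [214,218): 4 bp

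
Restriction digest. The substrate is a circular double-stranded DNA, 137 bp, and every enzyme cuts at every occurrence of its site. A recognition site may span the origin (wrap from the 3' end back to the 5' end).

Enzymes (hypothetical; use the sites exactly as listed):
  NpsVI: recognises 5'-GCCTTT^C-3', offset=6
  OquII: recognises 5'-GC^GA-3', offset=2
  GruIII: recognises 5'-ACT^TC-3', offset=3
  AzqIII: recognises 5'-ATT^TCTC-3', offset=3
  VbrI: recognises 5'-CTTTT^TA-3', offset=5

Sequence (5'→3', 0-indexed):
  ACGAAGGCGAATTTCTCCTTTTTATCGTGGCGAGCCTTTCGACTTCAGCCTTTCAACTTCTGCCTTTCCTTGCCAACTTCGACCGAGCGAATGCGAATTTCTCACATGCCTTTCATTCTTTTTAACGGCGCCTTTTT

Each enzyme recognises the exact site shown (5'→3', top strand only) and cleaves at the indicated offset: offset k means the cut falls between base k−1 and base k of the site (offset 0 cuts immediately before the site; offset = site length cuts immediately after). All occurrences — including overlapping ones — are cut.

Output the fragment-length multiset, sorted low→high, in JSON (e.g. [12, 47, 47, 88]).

[5,5,5,5,6,8,9,9,9,9,9,9,10,11,14,14]

Per-enzyme occurrences:
  NpsVI (GCCTTTC, off=6): starts [33, 47, 61, 107] → cuts [39, 53, 67, 113]
  OquII (GCGA, off=2): starts [6, 29, 86, 92] → cuts [8, 31, 88, 94]
  GruIII (ACTTC, off=3): starts [41, 55, 75] → cuts [44, 58, 78]
  AzqIII (ATTTCTC, off=3): starts [10, 96] → cuts [13, 99]
  VbrI (CTTTTTA, off=5): starts [17, 117, 131] → cuts [22, 122, 136]

All cut coordinates (distinct, sorted): [8, 13, 22, 31, 39, 44, 53, 58, 67, 78, 88, 94, 99, 113, 122, 136]

Fragment lengths:
  8→13: 5 bp
  13→22: 9 bp
  22→31: 9 bp
  31→39: 8 bp
  39→44: 5 bp
  44→53: 9 bp
  53→58: 5 bp
  58→67: 9 bp
  67→78: 11 bp
  78→88: 10 bp
  88→94: 6 bp
  94→99: 5 bp
  99→113: 14 bp
  113→122: 9 bp
  122→136: 14 bp
  136→8 (wrap): 137-136+8 = 9 bp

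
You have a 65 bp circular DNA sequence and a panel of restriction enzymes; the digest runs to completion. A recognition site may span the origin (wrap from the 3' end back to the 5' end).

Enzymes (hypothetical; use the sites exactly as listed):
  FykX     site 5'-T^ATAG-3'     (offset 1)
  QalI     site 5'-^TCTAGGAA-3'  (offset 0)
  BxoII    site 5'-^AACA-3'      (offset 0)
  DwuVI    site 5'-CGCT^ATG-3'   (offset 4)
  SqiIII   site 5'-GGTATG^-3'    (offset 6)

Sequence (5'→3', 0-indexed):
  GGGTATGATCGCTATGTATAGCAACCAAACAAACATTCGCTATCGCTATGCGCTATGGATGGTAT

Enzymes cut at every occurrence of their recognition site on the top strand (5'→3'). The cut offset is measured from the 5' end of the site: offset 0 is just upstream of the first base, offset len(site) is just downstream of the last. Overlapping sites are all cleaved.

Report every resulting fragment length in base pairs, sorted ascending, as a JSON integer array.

Per-enzyme occurrences:
  FykX TATAG/1: at [16] ⇒ [17]
  QalI (TCTAGGAA, off=0): no sites
  BxoII AACA/0: at [27, 31] ⇒ [27, 31]
  DwuVI CGCTATG/4: at [9, 43, 50] ⇒ [13, 47, 54]
  SqiIII GGTATG/6: at [1, 60] ⇒ [1, 7]

All cut coordinates (distinct, sorted): [1, 7, 13, 17, 27, 31, 47, 54]

Fragments:
  1→7: 6 bp
  7→13: 6 bp
  13→17: 4 bp
  17→27: 10 bp
  27→31: 4 bp
  31→47: 16 bp
  47→54: 7 bp
  54→1 (wrap): 65-54+1 = 12 bp

[4,4,6,6,7,10,12,16]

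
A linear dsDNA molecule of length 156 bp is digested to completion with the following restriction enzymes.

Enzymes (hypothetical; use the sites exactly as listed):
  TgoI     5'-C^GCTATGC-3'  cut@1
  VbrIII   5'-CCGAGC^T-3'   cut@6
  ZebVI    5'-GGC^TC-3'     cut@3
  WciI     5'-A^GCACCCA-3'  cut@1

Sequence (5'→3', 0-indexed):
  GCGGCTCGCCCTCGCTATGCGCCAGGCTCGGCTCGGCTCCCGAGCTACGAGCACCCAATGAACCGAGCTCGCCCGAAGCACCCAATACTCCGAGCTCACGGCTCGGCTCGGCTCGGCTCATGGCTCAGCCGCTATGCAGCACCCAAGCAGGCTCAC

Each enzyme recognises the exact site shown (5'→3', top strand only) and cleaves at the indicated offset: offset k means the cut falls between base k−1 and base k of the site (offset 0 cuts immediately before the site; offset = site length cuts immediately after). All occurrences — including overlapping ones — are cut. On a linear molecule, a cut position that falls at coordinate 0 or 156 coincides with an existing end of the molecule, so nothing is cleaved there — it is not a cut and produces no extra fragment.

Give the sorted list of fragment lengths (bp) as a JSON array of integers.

[4,5,5,5,5,5,5,5,6,7,7,8,8,8,9,14,14,18,18]

Per-enzyme occurrences:
  TgoI (CGCTATGC, off=1): starts [12, 129] → cuts [13, 130]
  VbrIII (CCGAGCT, off=6): starts [39, 62, 89] → cuts [45, 68, 95]
  ZebVI (GGCTC, off=3): starts [2, 24, 29, 34, 99, 104, 109, 114, 121, 149] → cuts [5, 27, 32, 37, 102, 107, 112, 117, 124, 152]
  WciI (AGCACCCA, off=1): starts [49, 76, 137] → cuts [50, 77, 138]

Pooled cuts: [5, 13, 27, 32, 37, 45, 50, 68, 77, 95, 102, 107, 112, 117, 124, 130, 138, 152]

Fragment lengths:
  [0,5): 5 bp
  [5,13): 8 bp
  [13,27): 14 bp
  [27,32): 5 bp
  [32,37): 5 bp
  [37,45): 8 bp
  [45,50): 5 bp
  [50,68): 18 bp
  [68,77): 9 bp
  [77,95): 18 bp
  [95,102): 7 bp
  [102,107): 5 bp
  [107,112): 5 bp
  [112,117): 5 bp
  [117,124): 7 bp
  [124,130): 6 bp
  [130,138): 8 bp
  [138,152): 14 bp
  [152,156): 4 bp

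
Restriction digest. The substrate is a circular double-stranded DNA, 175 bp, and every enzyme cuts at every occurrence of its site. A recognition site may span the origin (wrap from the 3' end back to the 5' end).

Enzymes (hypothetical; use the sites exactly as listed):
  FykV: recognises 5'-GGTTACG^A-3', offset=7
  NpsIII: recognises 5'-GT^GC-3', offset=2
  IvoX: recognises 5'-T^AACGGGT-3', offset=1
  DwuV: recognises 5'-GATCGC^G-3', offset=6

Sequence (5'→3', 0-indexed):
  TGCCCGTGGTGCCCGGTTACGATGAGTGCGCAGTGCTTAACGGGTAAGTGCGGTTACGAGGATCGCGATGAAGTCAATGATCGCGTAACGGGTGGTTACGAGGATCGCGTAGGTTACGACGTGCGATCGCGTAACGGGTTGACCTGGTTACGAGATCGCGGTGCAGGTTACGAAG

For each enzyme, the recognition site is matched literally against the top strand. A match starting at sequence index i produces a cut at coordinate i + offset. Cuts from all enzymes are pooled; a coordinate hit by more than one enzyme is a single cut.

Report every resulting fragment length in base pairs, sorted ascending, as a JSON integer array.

[2,2,3,4,4,4,6,7,7,8,8,8,9,9,10,10,11,11,14,18,20]

Scan for sites:
  FykV GGTTACGA/7: at [14, 51, 93, 111, 145, 165] ⇒ [21, 58, 100, 118, 152, 172]
  NpsIII GTGC/2: at [8, 25, 32, 47, 120, 160, 174] ⇒ [1, 10, 27, 34, 49, 122, 162]
  IvoX TAACGGGT/1: at [37, 85, 131] ⇒ [38, 86, 132]
  DwuV GATCGCG/6: at [60, 78, 102, 124, 153] ⇒ [66, 84, 108, 130, 159]

Pooled cuts: [1, 10, 21, 27, 34, 38, 49, 58, 66, 84, 86, 100, 108, 118, 122, 130, 132, 152, 159, 162, 172]

Fragments:
  1→10: 9 bp
  10→21: 11 bp
  21→27: 6 bp
  27→34: 7 bp
  34→38: 4 bp
  38→49: 11 bp
  49→58: 9 bp
  58→66: 8 bp
  66→84: 18 bp
  84→86: 2 bp
  86→100: 14 bp
  100→108: 8 bp
  108→118: 10 bp
  118→122: 4 bp
  122→130: 8 bp
  130→132: 2 bp
  132→152: 20 bp
  152→159: 7 bp
  159→162: 3 bp
  162→172: 10 bp
  172→1 (wrap): 175-172+1 = 4 bp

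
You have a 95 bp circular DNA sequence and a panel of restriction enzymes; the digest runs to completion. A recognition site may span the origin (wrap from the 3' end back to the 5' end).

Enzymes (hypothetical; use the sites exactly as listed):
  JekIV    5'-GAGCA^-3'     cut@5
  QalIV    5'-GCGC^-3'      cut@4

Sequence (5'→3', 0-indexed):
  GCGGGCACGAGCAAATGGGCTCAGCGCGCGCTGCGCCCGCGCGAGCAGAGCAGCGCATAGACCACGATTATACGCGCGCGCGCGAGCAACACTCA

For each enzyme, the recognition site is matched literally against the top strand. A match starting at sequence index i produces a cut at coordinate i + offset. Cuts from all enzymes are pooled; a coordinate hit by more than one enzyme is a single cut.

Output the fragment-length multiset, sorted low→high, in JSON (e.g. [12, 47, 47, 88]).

Per-enzyme occurrences:
  JekIV (GAGCA, off=5): starts [8, 42, 47, 83] → cuts [13, 47, 52, 88]
  QalIV (GCGC, off=4): starts [23, 25, 27, 32, 38, 52, 73, 75, 77, 79] → cuts [27, 29, 31, 36, 42, 56, 77, 79, 81, 83]

Pooled cuts: [13, 27, 29, 31, 36, 42, 47, 52, 56, 77, 79, 81, 83, 88]

Fragment lengths:
  13→27: 14 bp
  27→29: 2 bp
  29→31: 2 bp
  31→36: 5 bp
  36→42: 6 bp
  42→47: 5 bp
  47→52: 5 bp
  52→56: 4 bp
  56→77: 21 bp
  77→79: 2 bp
  79→81: 2 bp
  81→83: 2 bp
  83→88: 5 bp
  88→13 (wrap): 95-88+13 = 20 bp

[2,2,2,2,2,4,5,5,5,5,6,14,20,21]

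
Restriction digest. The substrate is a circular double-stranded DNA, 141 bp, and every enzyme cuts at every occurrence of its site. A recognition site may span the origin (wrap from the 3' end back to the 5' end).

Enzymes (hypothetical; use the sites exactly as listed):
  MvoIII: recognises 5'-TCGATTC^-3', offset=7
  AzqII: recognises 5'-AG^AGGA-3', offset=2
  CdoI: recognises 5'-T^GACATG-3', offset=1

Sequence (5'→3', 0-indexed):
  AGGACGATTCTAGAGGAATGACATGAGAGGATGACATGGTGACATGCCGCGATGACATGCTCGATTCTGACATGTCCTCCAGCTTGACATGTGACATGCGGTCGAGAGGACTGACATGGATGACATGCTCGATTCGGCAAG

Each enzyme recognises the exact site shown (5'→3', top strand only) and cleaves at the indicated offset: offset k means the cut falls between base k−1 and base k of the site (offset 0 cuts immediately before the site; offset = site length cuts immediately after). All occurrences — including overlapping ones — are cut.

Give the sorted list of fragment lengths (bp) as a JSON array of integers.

Per-enzyme occurrences:
  MvoIII TCGATTC/7: at [60, 128] ⇒ [67, 135]
  AzqII AGAGGA/2: at [11, 25, 104, 139] ⇒ [0, 13, 27, 106]
  CdoI TGACATG/1: at [18, 31, 39, 52, 67, 84, 91, 111, 120] ⇒ [19, 32, 40, 53, 68, 85, 92, 112, 121]

Pooled cuts: [0, 13, 19, 27, 32, 40, 53, 67, 68, 85, 92, 106, 112, 121, 135]

Fragment lengths:
  0→13: 13 bp
  13→19: 6 bp
  19→27: 8 bp
  27→32: 5 bp
  32→40: 8 bp
  40→53: 13 bp
  53→67: 14 bp
  67→68: 1 bp
  68→85: 17 bp
  85→92: 7 bp
  92→106: 14 bp
  106→112: 6 bp
  112→121: 9 bp
  121→135: 14 bp
  135→0 (wrap): 141-135+0 = 6 bp

[1,5,6,6,6,7,8,8,9,13,13,14,14,14,17]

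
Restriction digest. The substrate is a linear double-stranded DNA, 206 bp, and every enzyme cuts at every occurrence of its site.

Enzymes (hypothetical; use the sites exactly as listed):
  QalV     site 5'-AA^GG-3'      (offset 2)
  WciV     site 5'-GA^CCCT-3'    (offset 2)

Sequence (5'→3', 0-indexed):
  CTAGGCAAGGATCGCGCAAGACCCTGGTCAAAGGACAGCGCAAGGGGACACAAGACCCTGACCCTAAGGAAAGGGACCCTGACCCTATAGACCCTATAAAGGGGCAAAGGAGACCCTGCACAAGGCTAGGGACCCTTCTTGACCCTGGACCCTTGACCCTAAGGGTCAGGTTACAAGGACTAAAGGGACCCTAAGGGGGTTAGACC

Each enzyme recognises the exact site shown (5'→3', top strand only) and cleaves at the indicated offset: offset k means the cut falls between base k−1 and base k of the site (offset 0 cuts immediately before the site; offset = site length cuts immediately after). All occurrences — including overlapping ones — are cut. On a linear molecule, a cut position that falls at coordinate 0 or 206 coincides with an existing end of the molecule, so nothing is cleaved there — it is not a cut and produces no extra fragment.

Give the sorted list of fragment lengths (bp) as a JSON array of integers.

Scan for sites:
  QalV AAGG/2: at [6, 30, 41, 65, 70, 98, 106, 121, 160, 174, 182, 192] ⇒ [8, 32, 43, 67, 72, 100, 108, 123, 162, 176, 184, 194]
  WciV GACCCT/2: at [19, 53, 59, 74, 80, 89, 111, 130, 140, 147, 154, 186] ⇒ [21, 55, 61, 76, 82, 91, 113, 132, 142, 149, 156, 188]

All cut coordinates (distinct, sorted): [8, 21, 32, 43, 55, 61, 67, 72, 76, 82, 91, 100, 108, 113, 123, 132, 142, 149, 156, 162, 176, 184, 188, 194]

Fragment lengths:
  [0,8): 8 bp
  [8,21): 13 bp
  [21,32): 11 bp
  [32,43): 11 bp
  [43,55): 12 bp
  [55,61): 6 bp
  [61,67): 6 bp
  [67,72): 5 bp
  [72,76): 4 bp
  [76,82): 6 bp
  [82,91): 9 bp
  [91,100): 9 bp
  [100,108): 8 bp
  [108,113): 5 bp
  [113,123): 10 bp
  [123,132): 9 bp
  [132,142): 10 bp
  [142,149): 7 bp
  [149,156): 7 bp
  [156,162): 6 bp
  [162,176): 14 bp
  [176,184): 8 bp
  [184,188): 4 bp
  [188,194): 6 bp
  [194,206): 12 bp

[4,4,5,5,6,6,6,6,6,7,7,8,8,8,9,9,9,10,10,11,11,12,12,13,14]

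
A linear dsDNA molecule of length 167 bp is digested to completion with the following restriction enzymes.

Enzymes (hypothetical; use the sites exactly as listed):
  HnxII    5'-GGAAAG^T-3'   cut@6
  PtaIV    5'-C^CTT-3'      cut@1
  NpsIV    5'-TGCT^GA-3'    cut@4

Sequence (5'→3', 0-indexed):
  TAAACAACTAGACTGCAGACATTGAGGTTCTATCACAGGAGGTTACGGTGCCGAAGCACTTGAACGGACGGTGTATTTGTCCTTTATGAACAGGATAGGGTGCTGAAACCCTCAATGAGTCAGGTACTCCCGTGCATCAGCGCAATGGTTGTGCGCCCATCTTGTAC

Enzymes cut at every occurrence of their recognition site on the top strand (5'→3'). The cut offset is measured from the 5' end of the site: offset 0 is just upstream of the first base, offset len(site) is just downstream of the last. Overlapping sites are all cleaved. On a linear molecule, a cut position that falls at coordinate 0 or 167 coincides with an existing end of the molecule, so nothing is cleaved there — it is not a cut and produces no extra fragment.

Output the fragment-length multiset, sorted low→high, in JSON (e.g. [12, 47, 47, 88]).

[23,63,81]

Site scan:
  HnxII (GGAAAGT, off=6): no sites
  PtaIV (CCTT, off=1): starts [80] → cuts [81]
  NpsIV (TGCTGA, off=4): starts [100] → cuts [104]

Pooled cuts: [81, 104]

Fragments:
  [0,81): 81 bp
  [81,104): 23 bp
  [104,167): 63 bp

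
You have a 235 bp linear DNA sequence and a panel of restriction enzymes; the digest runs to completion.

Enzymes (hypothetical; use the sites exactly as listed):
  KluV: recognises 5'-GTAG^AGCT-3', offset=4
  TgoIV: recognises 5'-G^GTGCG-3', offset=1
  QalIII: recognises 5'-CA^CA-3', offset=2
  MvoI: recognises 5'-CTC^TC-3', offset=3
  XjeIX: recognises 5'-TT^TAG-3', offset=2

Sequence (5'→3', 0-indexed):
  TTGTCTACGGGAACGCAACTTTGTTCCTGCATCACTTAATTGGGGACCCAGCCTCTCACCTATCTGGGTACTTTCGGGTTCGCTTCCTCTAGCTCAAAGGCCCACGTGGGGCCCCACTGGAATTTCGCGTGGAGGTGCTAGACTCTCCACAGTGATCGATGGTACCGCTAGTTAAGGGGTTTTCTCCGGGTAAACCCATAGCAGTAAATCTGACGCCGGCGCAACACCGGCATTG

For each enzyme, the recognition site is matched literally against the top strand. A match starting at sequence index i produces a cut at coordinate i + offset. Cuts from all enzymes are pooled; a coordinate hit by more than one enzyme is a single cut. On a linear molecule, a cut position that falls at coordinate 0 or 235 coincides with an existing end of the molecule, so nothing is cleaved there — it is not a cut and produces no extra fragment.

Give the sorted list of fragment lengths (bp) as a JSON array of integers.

[4,55,86,90]

Site scan:
  KluV (GTAGAGCT, off=4): no sites
  TgoIV (GGTGCG, off=1): no sites
  QalIII (CACA, off=2): starts [147] → cuts [149]
  MvoI (CTCTC, off=3): starts [52, 142] → cuts [55, 145]
  XjeIX (TTTAG, off=2): no sites

All cut coordinates (distinct, sorted): [55, 145, 149]

Fragment lengths:
  [0,55): 55 bp
  [55,145): 90 bp
  [145,149): 4 bp
  [149,235): 86 bp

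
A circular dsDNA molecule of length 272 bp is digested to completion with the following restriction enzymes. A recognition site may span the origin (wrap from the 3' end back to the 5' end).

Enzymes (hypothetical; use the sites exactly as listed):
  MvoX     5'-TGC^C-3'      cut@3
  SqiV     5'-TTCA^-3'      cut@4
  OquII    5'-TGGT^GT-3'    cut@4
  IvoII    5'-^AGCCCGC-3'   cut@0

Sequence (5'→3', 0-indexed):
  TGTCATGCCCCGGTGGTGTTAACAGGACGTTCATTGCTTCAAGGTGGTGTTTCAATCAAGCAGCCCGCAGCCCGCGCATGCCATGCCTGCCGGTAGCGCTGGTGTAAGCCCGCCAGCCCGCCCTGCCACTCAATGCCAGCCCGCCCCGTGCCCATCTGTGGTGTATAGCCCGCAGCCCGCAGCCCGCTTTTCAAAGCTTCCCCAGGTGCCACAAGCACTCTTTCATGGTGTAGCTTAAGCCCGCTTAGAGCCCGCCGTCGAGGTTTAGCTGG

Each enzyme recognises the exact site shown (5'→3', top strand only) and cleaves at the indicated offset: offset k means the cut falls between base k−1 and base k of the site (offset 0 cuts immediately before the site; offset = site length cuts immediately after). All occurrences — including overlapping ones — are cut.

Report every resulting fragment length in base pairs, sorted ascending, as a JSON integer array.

Scan for sites:
  MvoX TGCC/3: at [5, 78, 83, 87, 123, 133, 148, 206] ⇒ [8, 81, 86, 90, 126, 136, 151, 209]
  SqiV TTCA/4: at [29, 37, 50, 189, 221] ⇒ [33, 41, 54, 193, 225]
  OquII TGGTGT/4: at [13, 44, 99, 158, 225, 269] ⇒ [1, 17, 48, 103, 162, 229]
  IvoII AGCCCGC/0: at [61, 68, 106, 114, 137, 166, 173, 180, 237, 248] ⇒ [61, 68, 106, 114, 137, 166, 173, 180, 237, 248]

Pooled cuts: [1, 8, 17, 33, 41, 48, 54, 61, 68, 81, 86, 90, 103, 106, 114, 126, 136, 137, 151, 162, 166, 173, 180, 193, 209, 225, 229, 237, 248]

Fragments:
  1→8: 7 bp
  8→17: 9 bp
  17→33: 16 bp
  33→41: 8 bp
  41→48: 7 bp
  48→54: 6 bp
  54→61: 7 bp
  61→68: 7 bp
  68→81: 13 bp
  81→86: 5 bp
  86→90: 4 bp
  90→103: 13 bp
  103→106: 3 bp
  106→114: 8 bp
  114→126: 12 bp
  126→136: 10 bp
  136→137: 1 bp
  137→151: 14 bp
  151→162: 11 bp
  162→166: 4 bp
  166→173: 7 bp
  173→180: 7 bp
  180→193: 13 bp
  193→209: 16 bp
  209→225: 16 bp
  225→229: 4 bp
  229→237: 8 bp
  237→248: 11 bp
  248→1 (wrap): 272-248+1 = 25 bp

[1,3,4,4,4,5,6,7,7,7,7,7,7,8,8,8,9,10,11,11,12,13,13,13,14,16,16,16,25]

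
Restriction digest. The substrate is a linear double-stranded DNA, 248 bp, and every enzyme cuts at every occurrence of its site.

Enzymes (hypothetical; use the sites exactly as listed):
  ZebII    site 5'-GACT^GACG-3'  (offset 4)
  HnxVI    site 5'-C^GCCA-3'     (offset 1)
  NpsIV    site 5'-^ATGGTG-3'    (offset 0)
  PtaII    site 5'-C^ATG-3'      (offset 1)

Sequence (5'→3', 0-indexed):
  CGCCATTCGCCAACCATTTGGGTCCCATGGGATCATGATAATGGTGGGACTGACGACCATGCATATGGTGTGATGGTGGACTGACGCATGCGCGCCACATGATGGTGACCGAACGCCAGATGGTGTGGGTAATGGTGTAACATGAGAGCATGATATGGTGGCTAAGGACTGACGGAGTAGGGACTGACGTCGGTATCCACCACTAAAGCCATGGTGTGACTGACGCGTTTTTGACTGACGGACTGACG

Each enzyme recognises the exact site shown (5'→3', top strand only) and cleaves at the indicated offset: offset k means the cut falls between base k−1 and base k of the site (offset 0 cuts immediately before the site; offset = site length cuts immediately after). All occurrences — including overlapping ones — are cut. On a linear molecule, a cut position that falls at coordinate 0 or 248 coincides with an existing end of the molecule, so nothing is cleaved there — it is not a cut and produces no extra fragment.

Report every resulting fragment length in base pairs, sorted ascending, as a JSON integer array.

Scan for sites:
  ZebII GACTGACG/4: at [47, 78, 166, 181, 217, 232, 240] ⇒ [51, 82, 170, 185, 221, 236, 244]
  HnxVI CGCCA/1: at [0, 7, 92, 113] ⇒ [1, 8, 93, 114]
  NpsIV ATGGTG/0: at [40, 64, 72, 101, 119, 131, 154, 210] ⇒ [40, 64, 72, 101, 119, 131, 154, 210]
  PtaII CATG/1: at [25, 33, 57, 86, 97, 140, 148, 209] ⇒ [26, 34, 58, 87, 98, 141, 149, 210]

Pooled cuts: [1, 8, 26, 34, 40, 51, 58, 64, 72, 82, 87, 93, 98, 101, 114, 119, 131, 141, 149, 154, 170, 185, 210, 221, 236, 244]

Fragment lengths:
  [0,1): 1 bp
  [1,8): 7 bp
  [8,26): 18 bp
  [26,34): 8 bp
  [34,40): 6 bp
  [40,51): 11 bp
  [51,58): 7 bp
  [58,64): 6 bp
  [64,72): 8 bp
  [72,82): 10 bp
  [82,87): 5 bp
  [87,93): 6 bp
  [93,98): 5 bp
  [98,101): 3 bp
  [101,114): 13 bp
  [114,119): 5 bp
  [119,131): 12 bp
  [131,141): 10 bp
  [141,149): 8 bp
  [149,154): 5 bp
  [154,170): 16 bp
  [170,185): 15 bp
  [185,210): 25 bp
  [210,221): 11 bp
  [221,236): 15 bp
  [236,244): 8 bp
  [244,248): 4 bp

[1,3,4,5,5,5,5,6,6,6,7,7,8,8,8,8,10,10,11,11,12,13,15,15,16,18,25]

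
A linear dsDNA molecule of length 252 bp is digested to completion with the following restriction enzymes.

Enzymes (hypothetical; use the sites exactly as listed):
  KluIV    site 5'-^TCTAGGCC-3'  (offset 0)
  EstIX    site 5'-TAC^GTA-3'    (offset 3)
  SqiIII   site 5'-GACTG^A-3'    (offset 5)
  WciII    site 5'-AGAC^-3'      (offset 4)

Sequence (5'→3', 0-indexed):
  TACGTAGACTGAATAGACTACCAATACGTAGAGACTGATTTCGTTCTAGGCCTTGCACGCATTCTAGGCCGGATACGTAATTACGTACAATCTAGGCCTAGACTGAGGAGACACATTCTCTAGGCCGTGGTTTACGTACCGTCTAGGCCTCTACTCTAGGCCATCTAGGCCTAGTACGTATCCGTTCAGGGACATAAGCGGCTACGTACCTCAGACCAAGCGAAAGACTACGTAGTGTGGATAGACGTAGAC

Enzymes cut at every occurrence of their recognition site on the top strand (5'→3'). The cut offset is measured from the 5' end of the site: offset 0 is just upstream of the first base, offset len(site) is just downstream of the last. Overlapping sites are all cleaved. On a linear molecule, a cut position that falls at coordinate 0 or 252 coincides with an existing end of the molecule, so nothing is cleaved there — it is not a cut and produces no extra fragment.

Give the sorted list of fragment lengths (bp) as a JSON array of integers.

Site scan:
  KluIV (TCTAGGCC, off=0): starts [44, 62, 90, 118, 141, 154, 163] → cuts [44, 62, 90, 118, 141, 154, 163]
  EstIX (TACGTA, off=3): starts [0, 24, 73, 81, 132, 174, 202, 228] → cuts [3, 27, 76, 84, 135, 177, 205, 231]
  SqiIII (GACTGA, off=5): starts [6, 32, 100] → cuts [11, 37, 105]
  WciII (AGAC, off=4): starts [5, 14, 31, 99, 108, 212, 224, 242, 248] → cuts [9, 18, 35, 103, 112, 216, 228, 246] (position 252 is a terminus of the linear molecule — no cut)

All cut coordinates (distinct, sorted): [3, 9, 11, 18, 27, 35, 37, 44, 62, 76, 84, 90, 103, 105, 112, 118, 135, 141, 154, 163, 177, 205, 216, 228, 231, 246]

Fragments:
  [0,3): 3 bp
  [3,9): 6 bp
  [9,11): 2 bp
  [11,18): 7 bp
  [18,27): 9 bp
  [27,35): 8 bp
  [35,37): 2 bp
  [37,44): 7 bp
  [44,62): 18 bp
  [62,76): 14 bp
  [76,84): 8 bp
  [84,90): 6 bp
  [90,103): 13 bp
  [103,105): 2 bp
  [105,112): 7 bp
  [112,118): 6 bp
  [118,135): 17 bp
  [135,141): 6 bp
  [141,154): 13 bp
  [154,163): 9 bp
  [163,177): 14 bp
  [177,205): 28 bp
  [205,216): 11 bp
  [216,228): 12 bp
  [228,231): 3 bp
  [231,246): 15 bp
  [246,252): 6 bp

[2,2,2,3,3,6,6,6,6,6,7,7,7,8,8,9,9,11,12,13,13,14,14,15,17,18,28]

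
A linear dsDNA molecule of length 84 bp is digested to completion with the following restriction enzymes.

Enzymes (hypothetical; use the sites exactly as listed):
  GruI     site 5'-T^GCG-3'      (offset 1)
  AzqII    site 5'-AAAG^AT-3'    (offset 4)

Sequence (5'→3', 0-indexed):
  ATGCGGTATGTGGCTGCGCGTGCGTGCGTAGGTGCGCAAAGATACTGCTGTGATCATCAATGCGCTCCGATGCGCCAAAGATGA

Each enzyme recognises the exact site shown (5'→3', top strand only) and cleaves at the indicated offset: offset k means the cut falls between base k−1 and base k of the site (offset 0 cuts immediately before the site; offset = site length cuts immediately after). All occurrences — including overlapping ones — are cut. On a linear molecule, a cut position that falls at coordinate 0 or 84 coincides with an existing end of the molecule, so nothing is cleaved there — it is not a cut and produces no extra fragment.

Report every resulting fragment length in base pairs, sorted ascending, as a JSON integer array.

[2,4,4,6,8,8,9,10,13,20]

Per-enzyme occurrences:
  GruI TGCG/1: at [1, 14, 20, 24, 32, 60, 70] ⇒ [2, 15, 21, 25, 33, 61, 71]
  AzqII AAAGAT/4: at [37, 76] ⇒ [41, 80]

Pooled cuts: [2, 15, 21, 25, 33, 41, 61, 71, 80]

Fragments:
  [0,2): 2 bp
  [2,15): 13 bp
  [15,21): 6 bp
  [21,25): 4 bp
  [25,33): 8 bp
  [33,41): 8 bp
  [41,61): 20 bp
  [61,71): 10 bp
  [71,80): 9 bp
  [80,84): 4 bp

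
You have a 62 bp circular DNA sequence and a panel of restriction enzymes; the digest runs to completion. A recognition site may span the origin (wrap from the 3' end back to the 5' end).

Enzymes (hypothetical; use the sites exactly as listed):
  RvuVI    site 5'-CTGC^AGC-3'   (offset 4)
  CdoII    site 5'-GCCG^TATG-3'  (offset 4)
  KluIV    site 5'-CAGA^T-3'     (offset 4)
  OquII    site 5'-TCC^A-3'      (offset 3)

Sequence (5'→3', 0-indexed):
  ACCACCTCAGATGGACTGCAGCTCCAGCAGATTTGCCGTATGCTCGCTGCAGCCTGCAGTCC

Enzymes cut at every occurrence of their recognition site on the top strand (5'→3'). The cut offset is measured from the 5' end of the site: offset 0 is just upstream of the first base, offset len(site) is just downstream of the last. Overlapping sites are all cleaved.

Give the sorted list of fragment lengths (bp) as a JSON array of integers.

[6,6,7,8,11,12,12]

Scan for sites:
  RvuVI CTGCAGC/4: at [15, 46] ⇒ [19, 50]
  CdoII GCCGTATG/4: at [34] ⇒ [38]
  KluIV CAGAT/4: at [7, 27] ⇒ [11, 31]
  OquII TCCA/3: at [22, 59] ⇒ [0, 25]

Pooled cuts: [0, 11, 19, 25, 31, 38, 50]

Fragments:
  0→11: 11 bp
  11→19: 8 bp
  19→25: 6 bp
  25→31: 6 bp
  31→38: 7 bp
  38→50: 12 bp
  50→0 (wrap): 62-50+0 = 12 bp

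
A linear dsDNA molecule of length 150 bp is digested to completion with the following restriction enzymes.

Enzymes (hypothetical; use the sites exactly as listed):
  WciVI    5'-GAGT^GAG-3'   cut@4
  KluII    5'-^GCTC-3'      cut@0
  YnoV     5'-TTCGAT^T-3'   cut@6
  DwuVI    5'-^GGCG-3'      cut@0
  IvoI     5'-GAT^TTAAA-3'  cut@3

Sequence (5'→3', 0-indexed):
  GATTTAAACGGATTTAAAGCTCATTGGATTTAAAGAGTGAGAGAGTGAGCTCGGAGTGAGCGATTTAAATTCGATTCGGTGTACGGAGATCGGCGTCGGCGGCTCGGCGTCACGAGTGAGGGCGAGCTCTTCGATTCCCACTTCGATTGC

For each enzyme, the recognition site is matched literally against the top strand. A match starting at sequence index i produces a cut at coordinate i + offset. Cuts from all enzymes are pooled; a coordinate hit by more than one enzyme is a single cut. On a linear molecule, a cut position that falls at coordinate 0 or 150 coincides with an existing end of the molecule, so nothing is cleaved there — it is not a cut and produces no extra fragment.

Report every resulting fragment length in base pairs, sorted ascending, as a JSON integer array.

[2,3,3,3,4,4,5,5,6,7,8,9,9,10,10,11,11,12,12,16]

Per-enzyme occurrences:
  WciVI GAGTGAG/4: at [34, 42, 53, 113] ⇒ [38, 46, 57, 117]
  KluII GCTC/0: at [18, 48, 101, 125] ⇒ [18, 48, 101, 125]
  YnoV TTCGATT/6: at [69, 129, 141] ⇒ [75, 135, 147]
  DwuVI GGCG/0: at [91, 97, 105, 120] ⇒ [91, 97, 105, 120]
  IvoI GATTTAAA/3: at [0, 10, 26, 61] ⇒ [3, 13, 29, 64]

All cut coordinates (distinct, sorted): [3, 13, 18, 29, 38, 46, 48, 57, 64, 75, 91, 97, 101, 105, 117, 120, 125, 135, 147]

Fragments:
  [0,3): 3 bp
  [3,13): 10 bp
  [13,18): 5 bp
  [18,29): 11 bp
  [29,38): 9 bp
  [38,46): 8 bp
  [46,48): 2 bp
  [48,57): 9 bp
  [57,64): 7 bp
  [64,75): 11 bp
  [75,91): 16 bp
  [91,97): 6 bp
  [97,101): 4 bp
  [101,105): 4 bp
  [105,117): 12 bp
  [117,120): 3 bp
  [120,125): 5 bp
  [125,135): 10 bp
  [135,147): 12 bp
  [147,150): 3 bp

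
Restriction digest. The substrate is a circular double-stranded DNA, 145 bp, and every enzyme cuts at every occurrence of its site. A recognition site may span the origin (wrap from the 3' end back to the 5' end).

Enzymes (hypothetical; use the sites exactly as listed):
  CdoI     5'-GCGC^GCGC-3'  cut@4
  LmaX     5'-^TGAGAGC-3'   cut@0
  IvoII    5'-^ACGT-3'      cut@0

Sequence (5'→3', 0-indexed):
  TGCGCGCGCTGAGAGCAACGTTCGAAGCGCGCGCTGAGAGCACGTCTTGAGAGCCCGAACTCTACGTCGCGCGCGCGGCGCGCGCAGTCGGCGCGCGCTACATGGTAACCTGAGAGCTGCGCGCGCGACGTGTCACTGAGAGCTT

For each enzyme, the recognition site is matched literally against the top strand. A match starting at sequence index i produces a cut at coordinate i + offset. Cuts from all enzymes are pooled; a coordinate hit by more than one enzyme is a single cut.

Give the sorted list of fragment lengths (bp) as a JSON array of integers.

[4,4,5,6,7,8,9,9,9,12,13,13,14,16,16]

Scan for sites:
  CdoI (GCGCGCGC, off=4): starts [1, 26, 68, 77, 90, 118] → cuts [5, 30, 72, 81, 94, 122]
  LmaX (TGAGAGC, off=0): starts [9, 34, 47, 110, 136] → cuts [9, 34, 47, 110, 136]
  IvoII (ACGT, off=0): starts [17, 41, 63, 127] → cuts [17, 41, 63, 127]

All cut coordinates (distinct, sorted): [5, 9, 17, 30, 34, 41, 47, 63, 72, 81, 94, 110, 122, 127, 136]

Fragments:
  5→9: 4 bp
  9→17: 8 bp
  17→30: 13 bp
  30→34: 4 bp
  34→41: 7 bp
  41→47: 6 bp
  47→63: 16 bp
  63→72: 9 bp
  72→81: 9 bp
  81→94: 13 bp
  94→110: 16 bp
  110→122: 12 bp
  122→127: 5 bp
  127→136: 9 bp
  136→5 (wrap): 145-136+5 = 14 bp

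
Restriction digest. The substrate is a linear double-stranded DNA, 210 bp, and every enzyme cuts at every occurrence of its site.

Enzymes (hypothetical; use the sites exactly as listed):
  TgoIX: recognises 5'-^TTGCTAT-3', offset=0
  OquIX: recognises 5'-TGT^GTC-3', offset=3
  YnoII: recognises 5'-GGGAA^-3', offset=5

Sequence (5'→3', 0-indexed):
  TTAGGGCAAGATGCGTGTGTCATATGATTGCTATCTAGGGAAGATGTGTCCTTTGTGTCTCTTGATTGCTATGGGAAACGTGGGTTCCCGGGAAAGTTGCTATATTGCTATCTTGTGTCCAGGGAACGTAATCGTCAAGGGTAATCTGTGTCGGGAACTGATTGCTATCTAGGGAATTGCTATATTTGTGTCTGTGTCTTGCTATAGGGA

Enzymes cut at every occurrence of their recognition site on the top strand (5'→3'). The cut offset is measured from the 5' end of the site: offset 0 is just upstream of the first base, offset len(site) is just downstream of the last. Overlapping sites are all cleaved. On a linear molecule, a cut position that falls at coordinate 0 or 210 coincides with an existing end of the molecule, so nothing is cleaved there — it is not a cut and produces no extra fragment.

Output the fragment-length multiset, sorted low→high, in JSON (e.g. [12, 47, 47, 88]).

Site scan:
  TgoIX TTGCTAT/0: at [27, 65, 96, 104, 161, 176, 198] ⇒ [27, 65, 96, 104, 161, 176, 198]
  OquIX TGTGTC/3: at [15, 44, 53, 113, 146, 186, 192] ⇒ [18, 47, 56, 116, 149, 189, 195]
  YnoII GGGAA/5: at [37, 72, 89, 121, 152, 171] ⇒ [42, 77, 94, 126, 157, 176]

Pooled cuts: [18, 27, 42, 47, 56, 65, 77, 94, 96, 104, 116, 126, 149, 157, 161, 176, 189, 195, 198]

Fragments:
  [0,18): 18 bp
  [18,27): 9 bp
  [27,42): 15 bp
  [42,47): 5 bp
  [47,56): 9 bp
  [56,65): 9 bp
  [65,77): 12 bp
  [77,94): 17 bp
  [94,96): 2 bp
  [96,104): 8 bp
  [104,116): 12 bp
  [116,126): 10 bp
  [126,149): 23 bp
  [149,157): 8 bp
  [157,161): 4 bp
  [161,176): 15 bp
  [176,189): 13 bp
  [189,195): 6 bp
  [195,198): 3 bp
  [198,210): 12 bp

[2,3,4,5,6,8,8,9,9,9,10,12,12,12,13,15,15,17,18,23]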